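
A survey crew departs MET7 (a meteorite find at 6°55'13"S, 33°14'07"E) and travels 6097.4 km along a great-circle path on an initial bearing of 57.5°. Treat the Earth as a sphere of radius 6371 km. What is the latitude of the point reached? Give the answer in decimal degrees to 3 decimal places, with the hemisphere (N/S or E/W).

MET7: φ = -6.92028°, λ = +33.23528°
δ = d/R = 6097.4/6371 = 0.957055 rad
φ₂ = arcsin(sin φ₁ cos δ + cos φ₁ sin δ cos θ)
   = arcsin(-0.12049·0.57593 + 0.99271·0.81750·0.53730) = 21.50912°
λ₂ = λ₁ + atan2(sin θ sin δ cos φ₁, cos δ − sin φ₁ sin φ₂) = 81.05889°

21.509°N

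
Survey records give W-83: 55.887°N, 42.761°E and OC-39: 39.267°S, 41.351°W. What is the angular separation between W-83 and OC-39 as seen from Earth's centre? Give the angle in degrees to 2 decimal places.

Δφ = -95.1540°,  Δλ = -84.1120°
a = sin²(Δφ/2) + cos φ₁ cos φ₂ sin²(Δλ/2) = 0.739743
c = 2·arcsin(√a) = 2.070866 rad = 118.6519°

118.65°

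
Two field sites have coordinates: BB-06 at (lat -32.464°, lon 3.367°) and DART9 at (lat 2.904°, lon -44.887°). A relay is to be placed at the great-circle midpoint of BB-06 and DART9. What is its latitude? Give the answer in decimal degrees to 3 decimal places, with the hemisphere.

16.113°S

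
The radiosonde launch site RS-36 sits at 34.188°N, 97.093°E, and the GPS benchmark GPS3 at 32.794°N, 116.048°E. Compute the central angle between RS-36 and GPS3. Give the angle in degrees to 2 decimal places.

15.85°

Δφ = -1.3940°,  Δλ = 18.9550°
a = sin²(Δφ/2) + cos φ₁ cos φ₂ sin²(Δλ/2) = 0.019001
c = 2·arcsin(√a) = 0.276571 rad = 15.8464°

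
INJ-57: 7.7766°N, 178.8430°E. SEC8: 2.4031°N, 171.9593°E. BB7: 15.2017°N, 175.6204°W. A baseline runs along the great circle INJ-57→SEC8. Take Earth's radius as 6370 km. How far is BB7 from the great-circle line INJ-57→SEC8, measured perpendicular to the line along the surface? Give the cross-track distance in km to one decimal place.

291.2 km

δ₁₃ = central angle INJ-57→BB7 = 0.160459 rad  (haversine)
θ₁₃ = bearing INJ-57→BB7 = 35.644°,  θ₁₂ = bearing INJ-57→SEC8 = 232.264°
dₓₜ = R·arcsin(sin δ₁₃ · sin(θ₁₃ − θ₁₂)) = 6370·arcsin(0.15977·sin(-196.620°)) = 291.202 km
|dₓₜ| = 291.202 km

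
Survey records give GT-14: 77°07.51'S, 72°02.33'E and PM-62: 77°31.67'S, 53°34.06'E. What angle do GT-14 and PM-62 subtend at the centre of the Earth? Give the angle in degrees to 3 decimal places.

4.055°

GT-14: φ = -77.12517°, λ = +72.03883°
PM-62: φ = -77.52783°, λ = +53.56767°
Δφ = -0.4027°,  Δλ = -18.4712°
a = sin²(Δφ/2) + cos φ₁ cos φ₂ sin²(Δλ/2) = 0.001252
c = 2·arcsin(√a) = 0.070779 rad = 4.0553°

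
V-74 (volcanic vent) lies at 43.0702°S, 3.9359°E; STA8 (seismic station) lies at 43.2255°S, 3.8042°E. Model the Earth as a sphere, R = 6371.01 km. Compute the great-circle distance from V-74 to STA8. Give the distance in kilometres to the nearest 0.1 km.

20.3 km

Δφ = -0.1553°,  Δλ = -0.1317°
a = sin²(Δφ/2) + cos φ₁ cos φ₂ sin²(Δλ/2) = 0.000003
c = 2·arcsin(√a) = 0.003187 rad = 0.1826°
d = R·c = 6371.01 × 0.003187 = 20.3 km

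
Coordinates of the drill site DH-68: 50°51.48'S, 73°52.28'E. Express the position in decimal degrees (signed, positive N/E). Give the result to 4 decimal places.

lat: 50.8580° S → -50.8580°
lon: 73.8713° E → +73.8713°

-50.8580°, +73.8713°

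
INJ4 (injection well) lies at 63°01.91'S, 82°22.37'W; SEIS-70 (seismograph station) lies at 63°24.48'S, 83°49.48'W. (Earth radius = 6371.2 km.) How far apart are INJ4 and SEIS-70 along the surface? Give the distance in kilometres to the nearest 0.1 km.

83.9 km

INJ4: φ = -63.03183°, λ = -82.37283°
SEIS-70: φ = -63.40800°, λ = -83.82467°
Δφ = -0.3762°,  Δλ = -1.4518°
a = sin²(Δφ/2) + cos φ₁ cos φ₂ sin²(Δλ/2) = 0.000043
c = 2·arcsin(√a) = 0.013170 rad = 0.7546°
d = R·c = 6371.2 × 0.013170 = 83.9 km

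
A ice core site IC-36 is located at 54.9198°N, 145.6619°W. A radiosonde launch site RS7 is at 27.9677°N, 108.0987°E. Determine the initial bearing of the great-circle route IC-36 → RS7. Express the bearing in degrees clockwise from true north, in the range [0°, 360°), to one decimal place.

Δλ = -106.2394°
y = sin Δλ · cos φ₂ = -0.847973
x = cos φ₁ sin φ₂ − sin φ₁ cos φ₂ cos Δλ = 0.471655
θ = atan2(y, x) = -60.9166° → 299.0834° (mod 360°)

299.1°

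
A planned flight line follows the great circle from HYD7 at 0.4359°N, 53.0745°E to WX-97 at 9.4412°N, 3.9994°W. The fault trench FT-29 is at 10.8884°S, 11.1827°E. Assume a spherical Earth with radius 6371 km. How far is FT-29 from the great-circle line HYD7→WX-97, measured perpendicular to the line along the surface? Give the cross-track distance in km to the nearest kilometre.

2044 km

δ₁₃ = central angle HYD7→FT-29 = 0.753137 rad  (haversine)
θ₁₃ = bearing HYD7→FT-29 = 253.482°,  θ₁₂ = bearing HYD7→WX-97 = 280.934°
dₓₜ = R·arcsin(sin δ₁₃ · sin(θ₁₃ − θ₁₂)) = 6371·arcsin(0.68393·sin(-27.452°)) = -2043.582 km
|dₓₜ| = 2043.582 km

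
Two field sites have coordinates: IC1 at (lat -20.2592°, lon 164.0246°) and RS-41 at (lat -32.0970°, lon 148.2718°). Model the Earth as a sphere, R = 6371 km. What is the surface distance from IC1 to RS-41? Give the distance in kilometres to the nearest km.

2046 km

Δφ = -11.8378°,  Δλ = -15.7528°
a = sin²(Δφ/2) + cos φ₁ cos φ₂ sin²(Δλ/2) = 0.025558
c = 2·arcsin(√a) = 0.321117 rad = 18.3987°
d = R·c = 6371 × 0.321117 = 2045.8 km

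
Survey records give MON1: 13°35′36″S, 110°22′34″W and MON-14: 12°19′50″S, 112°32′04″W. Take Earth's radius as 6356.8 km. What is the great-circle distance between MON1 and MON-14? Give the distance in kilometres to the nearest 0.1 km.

MON1: φ = -13.59333°, λ = -110.37611°
MON-14: φ = -12.33056°, λ = -112.53444°
Δφ = 1.2628°,  Δλ = -2.1583°
a = sin²(Δφ/2) + cos φ₁ cos φ₂ sin²(Δλ/2) = 0.000458
c = 2·arcsin(√a) = 0.042817 rad = 2.4532°
d = R·c = 6356.8 × 0.042817 = 272.2 km

272.2 km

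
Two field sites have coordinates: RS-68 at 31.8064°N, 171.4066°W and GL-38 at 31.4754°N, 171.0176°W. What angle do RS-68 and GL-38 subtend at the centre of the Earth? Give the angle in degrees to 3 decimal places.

Δφ = -0.3310°,  Δλ = 0.3890°
a = sin²(Δφ/2) + cos φ₁ cos φ₂ sin²(Δλ/2) = 0.000017
c = 2·arcsin(√a) = 0.008172 rad = 0.4682°

0.468°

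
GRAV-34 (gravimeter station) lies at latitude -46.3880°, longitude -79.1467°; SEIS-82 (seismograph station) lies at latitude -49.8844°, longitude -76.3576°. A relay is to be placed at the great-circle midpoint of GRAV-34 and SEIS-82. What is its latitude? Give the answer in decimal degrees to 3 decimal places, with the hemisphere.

Bx = cos φ₂ cos Δλ = 0.643569,  By = cos φ₂ sin Δλ = 0.031353
φₘ = atan2(sin φ₁ + sin φ₂, √((cos φ₁ + Bx)² + By²)) = -48.14463°
λₘ = λ₁ + atan2(By, cos φ₁ + Bx) = -77.79966°

48.145°S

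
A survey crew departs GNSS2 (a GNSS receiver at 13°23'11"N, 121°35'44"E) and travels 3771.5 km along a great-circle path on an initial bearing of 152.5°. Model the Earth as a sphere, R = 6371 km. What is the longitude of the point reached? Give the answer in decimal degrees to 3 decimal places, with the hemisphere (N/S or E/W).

GNSS2: φ = +13.38639°, λ = +121.59556°
δ = d/R = 3771.5/6371 = 0.591979 rad
φ₂ = arcsin(sin φ₁ cos δ + cos φ₁ sin δ cos θ)
   = arcsin(0.23152·0.82984 + 0.97283·0.55800·-0.88701) = -16.82127°
λ₂ = λ₁ + atan2(sin θ sin δ cos φ₁, cos δ − sin φ₁ sin φ₂) = 137.21075°

137.211°E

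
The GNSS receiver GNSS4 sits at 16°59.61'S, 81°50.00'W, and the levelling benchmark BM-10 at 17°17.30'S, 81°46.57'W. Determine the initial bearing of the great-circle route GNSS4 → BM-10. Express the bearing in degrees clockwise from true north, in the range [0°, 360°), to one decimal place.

169.5°

GNSS4: φ = -16.99350°, λ = -81.83333°
BM-10: φ = -17.28833°, λ = -81.77617°
Δλ = 0.0572°
y = sin Δλ · cos φ₂ = 0.000953
x = cos φ₁ sin φ₂ − sin φ₁ cos φ₂ cos Δλ = -0.005146
θ = atan2(y, x) = 169.5115° → 169.5115° (mod 360°)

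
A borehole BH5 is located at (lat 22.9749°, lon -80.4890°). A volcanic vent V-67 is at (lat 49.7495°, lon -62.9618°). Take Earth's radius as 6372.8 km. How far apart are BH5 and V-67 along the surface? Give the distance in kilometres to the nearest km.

3348 km

Δφ = 26.7746°,  Δλ = 17.5272°
a = sin²(Δφ/2) + cos φ₁ cos φ₂ sin²(Δλ/2) = 0.067416
c = 2·arcsin(√a) = 0.525311 rad = 30.0981°
d = R·c = 6372.8 × 0.525311 = 3347.7 km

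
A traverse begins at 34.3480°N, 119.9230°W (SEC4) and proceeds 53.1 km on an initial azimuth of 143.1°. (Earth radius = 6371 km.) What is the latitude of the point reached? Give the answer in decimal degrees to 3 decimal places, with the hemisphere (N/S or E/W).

33.966°N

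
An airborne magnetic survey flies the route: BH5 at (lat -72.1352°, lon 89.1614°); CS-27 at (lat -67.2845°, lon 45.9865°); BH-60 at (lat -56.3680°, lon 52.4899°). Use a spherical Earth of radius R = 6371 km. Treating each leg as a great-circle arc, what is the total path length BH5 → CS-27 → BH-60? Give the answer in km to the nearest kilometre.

BH5→CS-27: c = 0.267831 rad, d = 1706.35 km
CS-27→BH-60: c = 0.197664 rad, d = 1259.32 km
Total = 1706.35 + 1259.32 = 2965.67 km

2966 km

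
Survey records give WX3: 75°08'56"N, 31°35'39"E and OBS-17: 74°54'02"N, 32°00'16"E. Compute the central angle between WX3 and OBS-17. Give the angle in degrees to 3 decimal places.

0.270°

WX3: φ = +75.14889°, λ = +31.59417°
OBS-17: φ = +74.90056°, λ = +32.00444°
Δφ = -0.2483°,  Δλ = 0.4103°
a = sin²(Δφ/2) + cos φ₁ cos φ₂ sin²(Δλ/2) = 0.000006
c = 2·arcsin(√a) = 0.004713 rad = 0.2700°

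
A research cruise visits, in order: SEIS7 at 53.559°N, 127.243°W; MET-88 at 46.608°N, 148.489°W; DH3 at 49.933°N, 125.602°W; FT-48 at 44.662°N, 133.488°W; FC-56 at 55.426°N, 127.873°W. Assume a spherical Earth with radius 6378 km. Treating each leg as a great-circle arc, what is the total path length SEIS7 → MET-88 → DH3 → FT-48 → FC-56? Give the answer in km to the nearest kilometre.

SEIS7→MET-88: c = 0.265677 rad, d = 1694.49 km
MET-88→DH3: c = 0.271000 rad, d = 1728.44 km
DH3→FT-48: c = 0.130924 rad, d = 835.04 km
FT-48→FC-56: c = 0.197969 rad, d = 1262.64 km
Total = 1694.49 + 1728.44 + 835.04 + 1262.64 = 5520.60 km

5521 km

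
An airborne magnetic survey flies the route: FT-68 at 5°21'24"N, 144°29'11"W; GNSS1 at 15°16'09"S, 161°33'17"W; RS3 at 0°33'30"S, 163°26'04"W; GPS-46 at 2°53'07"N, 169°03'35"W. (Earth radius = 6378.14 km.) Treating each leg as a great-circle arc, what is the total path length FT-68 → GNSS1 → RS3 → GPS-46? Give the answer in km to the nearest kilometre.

FT-68: φ = +5.35667°, λ = -144.48639°
GNSS1: φ = -15.26917°, λ = -161.55472°
RS3: φ = -0.55833°, λ = -163.43444°
GPS-46: φ = +2.88528°, λ = -169.05972°
FT-68→GNSS1: c = 0.465502 rad, d = 2969.03 km
GNSS1→RS3: c = 0.258789 rad, d = 1650.59 km
RS3→GPS-46: c = 0.115085 rad, d = 734.03 km
Total = 2969.03 + 1650.59 + 734.03 = 5353.66 km

5354 km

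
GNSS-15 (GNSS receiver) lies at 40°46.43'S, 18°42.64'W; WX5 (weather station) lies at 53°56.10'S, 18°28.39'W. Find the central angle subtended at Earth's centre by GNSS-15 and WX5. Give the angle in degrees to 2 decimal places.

GNSS-15: φ = -40.77383°, λ = -18.71067°
WX5: φ = -53.93500°, λ = -18.47317°
Δφ = -13.1612°,  Δλ = 0.2375°
a = sin²(Δφ/2) + cos φ₁ cos φ₂ sin²(Δλ/2) = 0.013135
c = 2·arcsin(√a) = 0.229723 rad = 13.1621°

13.16°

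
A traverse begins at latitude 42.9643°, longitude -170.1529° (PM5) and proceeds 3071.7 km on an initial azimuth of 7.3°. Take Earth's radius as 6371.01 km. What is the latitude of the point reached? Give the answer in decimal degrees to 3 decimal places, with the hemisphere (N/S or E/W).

70.120°N

δ = d/R = 3071.7/6371.01 = 0.482137 rad
φ₂ = arcsin(sin φ₁ cos δ + cos φ₁ sin δ cos θ)
   = arcsin(0.68154·0.88601 + 0.73178·0.46367·0.99189) = 70.12001°
λ₂ = λ₁ + atan2(sin θ sin δ cos φ₁, cos δ − sin φ₁ sin φ₂) = -160.17561°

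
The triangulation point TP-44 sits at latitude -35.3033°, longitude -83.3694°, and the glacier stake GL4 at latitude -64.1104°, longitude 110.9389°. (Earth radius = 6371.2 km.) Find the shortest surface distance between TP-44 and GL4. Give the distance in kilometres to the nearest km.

Δφ = -28.8071°,  Δλ = -165.6917°
a = sin²(Δφ/2) + cos φ₁ cos φ₂ sin²(Δλ/2) = 0.412692
c = 2·arcsin(√a) = 1.395281 rad = 79.9437°
d = R·c = 6371.2 × 1.395281 = 8889.6 km

8890 km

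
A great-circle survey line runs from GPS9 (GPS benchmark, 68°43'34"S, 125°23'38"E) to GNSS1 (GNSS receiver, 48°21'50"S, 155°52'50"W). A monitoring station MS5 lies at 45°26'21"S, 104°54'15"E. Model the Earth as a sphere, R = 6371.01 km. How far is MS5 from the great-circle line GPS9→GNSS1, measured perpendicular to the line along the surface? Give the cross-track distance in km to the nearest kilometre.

1873 km

GPS9: φ = -68.72611°, λ = +125.39389°
GNSS1: φ = -48.36389°, λ = -155.88056°
MS5: φ = -45.43917°, λ = +104.90417°
δ₁₃ = central angle GPS9→MS5 = 0.445419 rad  (haversine)
θ₁₃ = bearing GPS9→MS5 = 325.244°,  θ₁₂ = bearing GPS9→GNSS1 = 102.975°
dₓₜ = R·arcsin(sin δ₁₃ · sin(θ₁₃ − θ₁₂)) = 6371.01·arcsin(0.43084·sin(222.270°)) = -1873.113 km
|dₓₜ| = 1873.113 km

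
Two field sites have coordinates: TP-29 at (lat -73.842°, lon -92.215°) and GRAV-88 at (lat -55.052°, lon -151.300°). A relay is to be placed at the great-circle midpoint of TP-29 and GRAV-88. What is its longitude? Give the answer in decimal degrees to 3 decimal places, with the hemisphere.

Bx = cos φ₂ cos Δλ = 0.294302,  By = cos φ₂ sin Δλ = -0.491451
φₘ = atan2(sin φ₁ + sin φ₂, √((cos φ₁ + Bx)² + By²)) = -67.02901°
λₘ = λ₁ + atan2(By, cos φ₁ + Bx) = -132.85435°

132.854°W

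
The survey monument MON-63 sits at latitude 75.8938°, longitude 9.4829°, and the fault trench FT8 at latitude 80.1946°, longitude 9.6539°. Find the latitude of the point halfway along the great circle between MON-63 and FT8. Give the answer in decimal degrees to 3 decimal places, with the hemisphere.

Bx = cos φ₂ cos Δλ = 0.170302,  By = cos φ₂ sin Δλ = 0.000508
φₘ = atan2(sin φ₁ + sin φ₂, √((cos φ₁ + Bx)² + By²)) = 78.04421°
λₘ = λ₁ + atan2(By, cos φ₁ + Bx) = 9.55324°

78.044°N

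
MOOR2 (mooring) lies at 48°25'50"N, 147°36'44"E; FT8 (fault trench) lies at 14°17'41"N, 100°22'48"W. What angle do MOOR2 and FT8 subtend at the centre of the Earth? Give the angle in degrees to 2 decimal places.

MOOR2: φ = +48.43056°, λ = +147.61222°
FT8: φ = +14.29472°, λ = -100.38000°
Δφ = -34.1358°,  Δλ = 112.0078°
a = sin²(Δφ/2) + cos φ₁ cos φ₂ sin²(Δλ/2) = 0.528110
c = 2·arcsin(√a) = 1.627047 rad = 93.2229°

93.22°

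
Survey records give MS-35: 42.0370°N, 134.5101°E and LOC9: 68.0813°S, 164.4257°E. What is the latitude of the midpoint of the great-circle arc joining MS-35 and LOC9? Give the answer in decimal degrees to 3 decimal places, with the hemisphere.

Bx = cos φ₂ cos Δλ = 0.323554,  By = cos φ₂ sin Δλ = 0.186169
φₘ = atan2(sin φ₁ + sin φ₂, √((cos φ₁ + Bx)² + By²)) = -13.41206°
λₘ = λ₁ + atan2(By, cos φ₁ + Bx) = 144.41404°

13.412°S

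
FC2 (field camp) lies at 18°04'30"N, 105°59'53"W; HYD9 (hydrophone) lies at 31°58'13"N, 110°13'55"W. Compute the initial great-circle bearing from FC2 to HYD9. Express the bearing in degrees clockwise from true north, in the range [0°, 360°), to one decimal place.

345.4°

FC2: φ = +18.07500°, λ = -105.99806°
HYD9: φ = +31.97028°, λ = -110.23194°
Δλ = -4.2339°
y = sin Δλ · cos φ₂ = -0.062630
x = cos φ₁ sin φ₂ − sin φ₁ cos φ₂ cos Δλ = 0.240866
θ = atan2(y, x) = -14.5753° → 345.4247° (mod 360°)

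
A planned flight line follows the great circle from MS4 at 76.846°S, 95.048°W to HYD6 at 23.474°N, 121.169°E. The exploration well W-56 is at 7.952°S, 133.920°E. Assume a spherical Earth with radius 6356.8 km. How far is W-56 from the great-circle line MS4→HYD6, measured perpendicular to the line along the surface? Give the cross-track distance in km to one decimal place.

847.5 km

δ₁₃ = central angle MS4→W-56 = 1.584041 rad  (haversine)
θ₁₃ = bearing MS4→W-56 = 228.345°,  θ₁₂ = bearing MS4→HYD6 = 220.705°
dₓₜ = R·arcsin(sin δ₁₃ · sin(θ₁₃ − θ₁₂)) = 6356.8·arcsin(0.99991·sin(7.639°)) = 847.464 km
|dₓₜ| = 847.464 km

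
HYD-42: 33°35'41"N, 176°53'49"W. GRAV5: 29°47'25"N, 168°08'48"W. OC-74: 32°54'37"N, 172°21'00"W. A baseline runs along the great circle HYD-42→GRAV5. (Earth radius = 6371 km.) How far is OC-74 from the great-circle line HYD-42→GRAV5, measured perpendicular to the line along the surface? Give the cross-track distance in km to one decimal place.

116.6 km

HYD-42: φ = +33.59472°, λ = -176.89694°
GRAV5: φ = +29.79028°, λ = -168.14667°
OC-74: φ = +32.91028°, λ = -172.35000°
δ₁₃ = central angle HYD-42→OC-74 = 0.067426 rad  (haversine)
θ₁₃ = bearing HYD-42→OC-74 = 98.952°,  θ₁₂ = bearing HYD-42→GRAV5 = 114.714°
dₓₜ = R·arcsin(sin δ₁₃ · sin(θ₁₃ − θ₁₂)) = 6371·arcsin(0.06737·sin(-15.762°)) = -116.606 km
|dₓₜ| = 116.606 km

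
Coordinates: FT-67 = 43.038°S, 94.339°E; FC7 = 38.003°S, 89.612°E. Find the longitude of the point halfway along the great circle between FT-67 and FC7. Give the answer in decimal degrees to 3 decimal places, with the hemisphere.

Bx = cos φ₂ cos Δλ = 0.785298,  By = cos φ₂ sin Δλ = -0.064936
φₘ = atan2(sin φ₁ + sin φ₂, √((cos φ₁ + Bx)² + By²)) = -40.54455°
λₘ = λ₁ + atan2(By, cos φ₁ + Bx) = 91.88663°

91.887°E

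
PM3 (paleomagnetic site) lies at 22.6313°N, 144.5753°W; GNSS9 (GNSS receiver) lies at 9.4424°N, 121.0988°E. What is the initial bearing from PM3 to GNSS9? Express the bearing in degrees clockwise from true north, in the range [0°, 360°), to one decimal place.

280.4°

Δλ = -94.3259°
y = sin Δλ · cos φ₂ = -0.983641
x = cos φ₁ sin φ₂ − sin φ₁ cos φ₂ cos Δλ = 0.180056
θ = atan2(y, x) = -79.6268° → 280.3732° (mod 360°)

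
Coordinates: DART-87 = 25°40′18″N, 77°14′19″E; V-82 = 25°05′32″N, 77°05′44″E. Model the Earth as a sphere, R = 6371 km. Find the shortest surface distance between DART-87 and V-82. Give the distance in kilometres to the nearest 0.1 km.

66.0 km

DART-87: φ = +25.67167°, λ = +77.23861°
V-82: φ = +25.09222°, λ = +77.09556°
Δφ = -0.5794°,  Δλ = -0.1431°
a = sin²(Δφ/2) + cos φ₁ cos φ₂ sin²(Δλ/2) = 0.000027
c = 2·arcsin(√a) = 0.010362 rad = 0.5937°
d = R·c = 6371 × 0.010362 = 66.0 km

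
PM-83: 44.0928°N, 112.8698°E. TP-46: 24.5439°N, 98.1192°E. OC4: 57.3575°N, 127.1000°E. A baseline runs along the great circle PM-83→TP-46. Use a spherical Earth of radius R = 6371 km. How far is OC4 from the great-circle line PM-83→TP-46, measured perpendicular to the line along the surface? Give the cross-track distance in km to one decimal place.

232.2 km

δ₁₃ = central angle PM-83→OC4 = 0.278629 rad  (haversine)
θ₁₃ = bearing PM-83→OC4 = 28.822°,  θ₁₂ = bearing PM-83→TP-46 = 216.434°
dₓₜ = R·arcsin(sin δ₁₃ · sin(θ₁₃ − θ₁₂)) = 6371·arcsin(0.27504·sin(-187.612°)) = 232.166 km
|dₓₜ| = 232.166 km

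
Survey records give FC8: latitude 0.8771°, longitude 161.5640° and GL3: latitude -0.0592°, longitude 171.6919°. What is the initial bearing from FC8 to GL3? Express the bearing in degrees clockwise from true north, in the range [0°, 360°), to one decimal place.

Δλ = 10.1279°
y = sin Δλ · cos φ₂ = 0.175846
x = cos φ₁ sin φ₂ − sin φ₁ cos φ₂ cos Δλ = -0.016102
θ = atan2(y, x) = 95.2320° → 95.2320° (mod 360°)

95.2°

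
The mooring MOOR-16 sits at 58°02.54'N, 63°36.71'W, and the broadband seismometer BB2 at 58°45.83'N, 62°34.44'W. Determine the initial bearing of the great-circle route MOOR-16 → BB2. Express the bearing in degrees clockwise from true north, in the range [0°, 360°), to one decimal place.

MOOR-16: φ = +58.04233°, λ = -63.61183°
BB2: φ = +58.76383°, λ = -62.57400°
Δλ = 1.0378°
y = sin Δλ · cos φ₂ = 0.009393
x = cos φ₁ sin φ₂ − sin φ₁ cos φ₂ cos Δλ = 0.012664
θ = atan2(y, x) = 36.5626° → 36.5626° (mod 360°)

36.6°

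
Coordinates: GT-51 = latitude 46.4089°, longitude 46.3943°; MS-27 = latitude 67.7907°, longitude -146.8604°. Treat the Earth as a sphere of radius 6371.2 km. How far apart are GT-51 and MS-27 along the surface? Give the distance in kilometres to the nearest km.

Δφ = 21.3818°,  Δλ = 166.7453°
a = sin²(Δφ/2) + cos φ₁ cos φ₂ sin²(Δλ/2) = 0.291570
c = 2·arcsin(√a) = 1.140809 rad = 65.3635°
d = R·c = 6371.2 × 1.140809 = 7268.3 km

7268 km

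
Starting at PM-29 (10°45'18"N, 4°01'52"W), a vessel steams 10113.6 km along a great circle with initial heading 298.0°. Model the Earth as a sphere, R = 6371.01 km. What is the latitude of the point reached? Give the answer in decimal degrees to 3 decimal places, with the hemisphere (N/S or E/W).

PM-29: φ = +10.75500°, λ = -4.03111°
δ = d/R = 10113.6/6371.01 = 1.587441 rad
φ₂ = arcsin(sin φ₁ cos δ + cos φ₁ sin δ cos θ)
   = arcsin(0.18661·-0.01664 + 0.98243·0.99986·0.46947) = 27.26168°
λ₂ = λ₁ + atan2(sin θ sin δ cos φ₁, cos δ − sin φ₁ sin φ₂) = -100.74640°

27.262°N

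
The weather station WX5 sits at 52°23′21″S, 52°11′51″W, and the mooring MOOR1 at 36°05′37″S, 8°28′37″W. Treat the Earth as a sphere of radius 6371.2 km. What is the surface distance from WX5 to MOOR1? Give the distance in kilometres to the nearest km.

3848 km

WX5: φ = -52.38917°, λ = -52.19750°
MOOR1: φ = -36.09361°, λ = -8.47694°
Δφ = 16.2956°,  Δλ = 43.7206°
a = sin²(Δφ/2) + cos φ₁ cos φ₂ sin²(Δλ/2) = 0.088457
c = 2·arcsin(√a) = 0.603974 rad = 34.6051°
d = R·c = 6371.2 × 0.603974 = 3848.0 km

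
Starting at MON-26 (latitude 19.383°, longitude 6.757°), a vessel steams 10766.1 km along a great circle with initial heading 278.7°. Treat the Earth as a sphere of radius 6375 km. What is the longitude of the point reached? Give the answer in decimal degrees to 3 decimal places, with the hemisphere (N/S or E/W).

92.552°W

δ = d/R = 10766.1/6375 = 1.688800 rad
φ₂ = arcsin(sin φ₁ cos δ + cos φ₁ sin δ cos θ)
   = arcsin(0.33188·-0.11773 + 0.94332·0.99305·0.15126) = 5.89023°
λ₂ = λ₁ + atan2(sin θ sin δ cos φ₁, cos δ − sin φ₁ sin φ₂) = -92.55223°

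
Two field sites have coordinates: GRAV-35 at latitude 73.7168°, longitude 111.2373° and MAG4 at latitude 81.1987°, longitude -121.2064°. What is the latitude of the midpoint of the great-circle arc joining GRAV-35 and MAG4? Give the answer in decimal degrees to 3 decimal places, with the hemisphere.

Bx = cos φ₂ cos Δλ = -0.093265,  By = cos φ₂ sin Δλ = 0.121298
φₘ = atan2(sin φ₁ + sin φ₂, √((cos φ₁ + Bx)² + By²)) = 83.46990°
λₘ = λ₁ + atan2(By, cos φ₁ + Bx) = 144.19001°

83.470°N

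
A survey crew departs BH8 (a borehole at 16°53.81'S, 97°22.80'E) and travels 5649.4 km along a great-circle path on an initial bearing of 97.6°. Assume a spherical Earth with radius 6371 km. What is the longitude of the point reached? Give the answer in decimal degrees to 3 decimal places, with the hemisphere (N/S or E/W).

BH8: φ = -16.89683°, λ = +97.38000°
δ = d/R = 5649.4/6371 = 0.886737 rad
φ₂ = arcsin(sin φ₁ cos δ + cos φ₁ sin δ cos θ)
   = arcsin(-0.29065·0.63194 + 0.95683·0.77501·-0.13226) = -16.36466°
λ₂ = λ₁ + atan2(sin θ sin δ cos φ₁, cos δ − sin φ₁ sin φ₂) = 150.57138°

150.571°E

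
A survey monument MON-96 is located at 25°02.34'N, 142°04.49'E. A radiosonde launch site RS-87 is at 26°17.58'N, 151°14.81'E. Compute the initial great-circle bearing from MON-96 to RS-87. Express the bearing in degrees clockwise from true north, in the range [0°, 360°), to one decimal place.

79.4°

MON-96: φ = +25.03900°, λ = +142.07483°
RS-87: φ = +26.29300°, λ = +151.24683°
Δλ = 9.1720°
y = sin Δλ · cos φ₂ = 0.142907
x = cos φ₁ sin φ₂ − sin φ₁ cos φ₂ cos Δλ = 0.026736
θ = atan2(y, x) = 79.4032° → 79.4032° (mod 360°)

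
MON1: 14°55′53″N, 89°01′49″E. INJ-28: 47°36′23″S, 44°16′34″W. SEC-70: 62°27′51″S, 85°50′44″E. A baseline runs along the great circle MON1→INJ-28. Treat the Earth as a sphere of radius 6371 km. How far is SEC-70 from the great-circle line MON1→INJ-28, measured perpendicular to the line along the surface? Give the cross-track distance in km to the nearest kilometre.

4110 km

MON1: φ = +14.93139°, λ = +89.03028°
INJ-28: φ = -47.60639°, λ = -44.27611°
SEC-70: φ = -62.46417°, λ = +85.84556°
δ₁₃ = central angle MON1→SEC-70 = 1.351514 rad  (haversine)
θ₁₃ = bearing MON1→SEC-70 = 181.508°,  θ₁₂ = bearing MON1→INJ-28 = 219.535°
dₓₜ = R·arcsin(sin δ₁₃ · sin(θ₁₃ − θ₁₂)) = 6371·arcsin(0.97605·sin(-38.027°)) = -4109.970 km
|dₓₜ| = 4109.970 km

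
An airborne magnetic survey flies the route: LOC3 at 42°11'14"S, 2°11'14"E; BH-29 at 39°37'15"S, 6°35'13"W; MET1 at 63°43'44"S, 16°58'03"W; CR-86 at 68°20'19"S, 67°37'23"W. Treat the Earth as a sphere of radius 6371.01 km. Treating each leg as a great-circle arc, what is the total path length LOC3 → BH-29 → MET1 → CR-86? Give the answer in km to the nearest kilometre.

5831 km

LOC3: φ = -42.18722°, λ = +2.18722°
BH-29: φ = -39.62083°, λ = -6.58694°
MET1: φ = -63.72889°, λ = -16.96750°
CR-86: φ = -68.33861°, λ = -67.62306°
LOC3→BH-29: c = 0.124033 rad, d = 790.22 km
BH-29→MET1: c = 0.434225 rad, d = 2766.45 km
MET1→CR-86: c = 0.356955 rad, d = 2274.16 km
Total = 790.22 + 2766.45 + 2274.16 = 5830.83 km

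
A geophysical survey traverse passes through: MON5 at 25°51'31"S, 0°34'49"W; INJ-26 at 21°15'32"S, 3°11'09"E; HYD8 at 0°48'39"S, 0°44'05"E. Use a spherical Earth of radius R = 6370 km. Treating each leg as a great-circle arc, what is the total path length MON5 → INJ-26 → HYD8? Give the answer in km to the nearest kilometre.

MON5: φ = -25.85861°, λ = -0.58028°
INJ-26: φ = -21.25889°, λ = +3.18583°
HYD8: φ = -0.81083°, λ = +0.73472°
MON5→INJ-26: c = 0.100359 rad, d = 639.29 km
INJ-26→HYD8: c = 0.359318 rad, d = 2288.86 km
Total = 639.29 + 2288.86 = 2928.15 km

2928 km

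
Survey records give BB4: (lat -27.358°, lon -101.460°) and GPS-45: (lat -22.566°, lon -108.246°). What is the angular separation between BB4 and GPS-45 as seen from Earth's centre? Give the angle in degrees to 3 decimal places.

7.795°

Δφ = 4.7920°,  Δλ = -6.7860°
a = sin²(Δφ/2) + cos φ₁ cos φ₂ sin²(Δλ/2) = 0.004621
c = 2·arcsin(√a) = 0.136054 rad = 7.7953°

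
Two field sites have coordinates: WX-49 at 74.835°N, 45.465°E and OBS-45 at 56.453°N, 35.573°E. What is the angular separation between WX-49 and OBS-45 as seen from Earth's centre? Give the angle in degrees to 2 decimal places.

18.77°

Δφ = -18.3820°,  Δλ = -9.8920°
a = sin²(Δφ/2) + cos φ₁ cos φ₂ sin²(Δλ/2) = 0.026587
c = 2·arcsin(√a) = 0.327573 rad = 18.7686°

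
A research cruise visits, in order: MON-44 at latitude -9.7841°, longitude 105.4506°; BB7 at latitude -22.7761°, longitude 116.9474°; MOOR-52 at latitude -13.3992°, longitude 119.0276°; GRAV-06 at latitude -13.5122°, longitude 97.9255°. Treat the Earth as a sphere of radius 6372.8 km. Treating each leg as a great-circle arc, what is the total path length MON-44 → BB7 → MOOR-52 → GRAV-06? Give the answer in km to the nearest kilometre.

5242 km

MON-44→BB7: c = 0.297164 rad, d = 1893.76 km
BB7→MOOR-52: c = 0.167247 rad, d = 1065.83 km
MOOR-52→GRAV-06: c = 0.358086 rad, d = 2282.01 km
Total = 1893.76 + 1065.83 + 2282.01 = 5241.60 km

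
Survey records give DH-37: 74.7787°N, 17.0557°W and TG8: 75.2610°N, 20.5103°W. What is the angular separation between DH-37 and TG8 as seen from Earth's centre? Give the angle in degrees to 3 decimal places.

1.015°

Δφ = 0.4823°,  Δλ = -3.4546°
a = sin²(Δφ/2) + cos φ₁ cos φ₂ sin²(Δλ/2) = 0.000078
c = 2·arcsin(√a) = 0.017709 rad = 1.0147°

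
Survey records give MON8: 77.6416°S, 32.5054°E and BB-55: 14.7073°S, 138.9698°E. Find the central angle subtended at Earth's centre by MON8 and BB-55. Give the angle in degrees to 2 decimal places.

Δφ = 62.9343°,  Δλ = 106.4644°
a = sin²(Δφ/2) + cos φ₁ cos φ₂ sin²(Δλ/2) = 0.405337
c = 2·arcsin(√a) = 1.380320 rad = 79.0865°

79.09°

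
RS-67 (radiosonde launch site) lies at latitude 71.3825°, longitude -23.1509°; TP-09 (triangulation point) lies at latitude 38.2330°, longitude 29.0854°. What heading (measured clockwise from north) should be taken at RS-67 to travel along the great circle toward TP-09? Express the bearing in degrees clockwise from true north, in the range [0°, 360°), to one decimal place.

Δλ = 52.2363°
y = sin Δλ · cos φ₂ = 0.620972
x = cos φ₁ sin φ₂ − sin φ₁ cos φ₂ cos Δλ = -0.258302
θ = atan2(y, x) = 112.5856° → 112.5856° (mod 360°)

112.6°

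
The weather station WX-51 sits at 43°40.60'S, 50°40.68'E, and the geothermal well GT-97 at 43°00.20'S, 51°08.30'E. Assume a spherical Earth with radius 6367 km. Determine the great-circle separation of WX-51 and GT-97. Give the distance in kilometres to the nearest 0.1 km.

83.6 km

WX-51: φ = -43.67667°, λ = +50.67800°
GT-97: φ = -43.00333°, λ = +51.13833°
Δφ = 0.6733°,  Δλ = 0.4603°
a = sin²(Δφ/2) + cos φ₁ cos φ₂ sin²(Δλ/2) = 0.000043
c = 2·arcsin(√a) = 0.013124 rad = 0.7520°
d = R·c = 6367 × 0.013124 = 83.6 km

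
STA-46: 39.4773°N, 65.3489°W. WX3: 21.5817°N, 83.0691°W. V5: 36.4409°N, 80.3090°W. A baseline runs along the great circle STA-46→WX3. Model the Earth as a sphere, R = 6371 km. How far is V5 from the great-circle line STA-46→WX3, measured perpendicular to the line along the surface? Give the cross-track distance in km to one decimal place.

769.5 km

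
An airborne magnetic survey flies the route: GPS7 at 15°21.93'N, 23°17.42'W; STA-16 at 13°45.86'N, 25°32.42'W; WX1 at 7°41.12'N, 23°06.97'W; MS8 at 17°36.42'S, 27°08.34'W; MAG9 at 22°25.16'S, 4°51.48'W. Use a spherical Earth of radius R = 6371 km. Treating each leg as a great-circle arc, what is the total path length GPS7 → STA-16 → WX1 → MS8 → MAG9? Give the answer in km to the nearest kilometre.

6259 km

GPS7: φ = +15.36550°, λ = -23.29033°
STA-16: φ = +13.76433°, λ = -25.54033°
WX1: φ = +7.68533°, λ = -23.11617°
MS8: φ = -17.60700°, λ = -27.13900°
MAG9: φ = -22.41933°, λ = -4.85800°
GPS7→STA-16: c = 0.047175 rad, d = 300.55 km
STA-16→WX1: c = 0.113944 rad, d = 725.94 km
WX1→MS8: c = 0.446851 rad, d = 2846.89 km
MS8→MAG9: c = 0.374510 rad, d = 2386.00 km
Total = 300.55 + 725.94 + 2846.89 + 2386.00 = 6259.37 km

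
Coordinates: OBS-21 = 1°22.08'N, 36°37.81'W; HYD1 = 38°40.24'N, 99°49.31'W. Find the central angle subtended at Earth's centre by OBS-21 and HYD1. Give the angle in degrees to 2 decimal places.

68.47°

OBS-21: φ = +1.36800°, λ = -36.63017°
HYD1: φ = +38.67067°, λ = -99.82183°
Δφ = 37.3027°,  Δλ = -63.1917°
a = sin²(Δφ/2) + cos φ₁ cos φ₂ sin²(Δλ/2) = 0.316529
c = 2·arcsin(√a) = 1.195078 rad = 68.4729°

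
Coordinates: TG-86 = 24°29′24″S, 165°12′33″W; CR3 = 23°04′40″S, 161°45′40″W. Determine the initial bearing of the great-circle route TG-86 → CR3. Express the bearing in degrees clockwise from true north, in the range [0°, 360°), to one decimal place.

66.6°

TG-86: φ = -24.49000°, λ = -165.20917°
CR3: φ = -23.07778°, λ = -161.76111°
Δλ = 3.4481°
y = sin Δλ · cos φ₂ = 0.055331
x = cos φ₁ sin φ₂ − sin φ₁ cos φ₂ cos Δλ = 0.023955
θ = atan2(y, x) = 66.5900° → 66.5900° (mod 360°)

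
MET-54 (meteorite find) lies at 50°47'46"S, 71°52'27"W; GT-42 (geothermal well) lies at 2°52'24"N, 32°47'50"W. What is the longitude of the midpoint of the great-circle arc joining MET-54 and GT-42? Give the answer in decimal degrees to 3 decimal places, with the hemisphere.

47.774°W

MET-54: φ = -50.79611°, λ = -71.87417°
GT-42: φ = +2.87333°, λ = -32.79722°
Bx = cos φ₂ cos Δλ = 0.775324,  By = cos φ₂ sin Δλ = 0.629571
φₘ = atan2(sin φ₁ + sin φ₂, √((cos φ₁ + Bx)² + By²)) = -25.17739°
λₘ = λ₁ + atan2(By, cos φ₁ + Bx) = -47.77390°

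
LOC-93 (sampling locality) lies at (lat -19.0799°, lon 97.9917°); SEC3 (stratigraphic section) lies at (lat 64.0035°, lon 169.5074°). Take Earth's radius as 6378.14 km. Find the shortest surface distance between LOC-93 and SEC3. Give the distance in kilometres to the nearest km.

Δφ = 83.0834°,  Δλ = 71.5157°
a = sin²(Δφ/2) + cos φ₁ cos φ₂ sin²(Δλ/2) = 0.581240
c = 2·arcsin(√a) = 1.734001 rad = 99.3509°
d = R·c = 6378.14 × 1.734001 = 11059.7 km

11060 km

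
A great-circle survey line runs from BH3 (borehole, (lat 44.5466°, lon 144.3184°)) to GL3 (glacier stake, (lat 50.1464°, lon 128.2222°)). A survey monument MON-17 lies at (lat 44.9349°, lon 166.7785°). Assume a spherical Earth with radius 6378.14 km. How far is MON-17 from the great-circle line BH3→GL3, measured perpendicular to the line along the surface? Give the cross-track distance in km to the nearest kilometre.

1183 km

δ₁₃ = central angle BH3→MON-17 = 0.277630 rad  (haversine)
θ₁₃ = bearing BH3→MON-17 = 80.667°,  θ₁₂ = bearing BH3→GL3 = 302.960°
dₓₜ = R·arcsin(sin δ₁₃ · sin(θ₁₃ − θ₁₂)) = 6378.14·arcsin(0.27408·sin(-222.292°)) = 1183.092 km
|dₓₜ| = 1183.092 km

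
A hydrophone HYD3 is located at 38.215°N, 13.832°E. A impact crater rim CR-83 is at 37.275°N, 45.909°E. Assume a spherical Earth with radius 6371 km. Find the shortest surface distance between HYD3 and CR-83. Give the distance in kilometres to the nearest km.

Δφ = -0.9400°,  Δλ = 32.0770°
a = sin²(Δφ/2) + cos φ₁ cos φ₂ sin²(Δλ/2) = 0.047791
c = 2·arcsin(√a) = 0.440782 rad = 25.2550°
d = R·c = 6371 × 0.440782 = 2808.2 km

2808 km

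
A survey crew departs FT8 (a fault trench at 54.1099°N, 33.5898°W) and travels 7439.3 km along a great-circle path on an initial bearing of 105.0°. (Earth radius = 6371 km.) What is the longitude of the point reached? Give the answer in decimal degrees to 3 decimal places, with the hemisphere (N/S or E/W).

30.960°E

δ = d/R = 7439.3/6371 = 1.167682 rad
φ₂ = arcsin(sin φ₁ cos δ + cos φ₁ sin δ cos θ)
   = arcsin(0.81014·0.39229 + 0.58623·0.91984·-0.25882) = 10.26732°
λ₂ = λ₁ + atan2(sin θ sin δ cos φ₁, cos δ − sin φ₁ sin φ₂) = 30.96011°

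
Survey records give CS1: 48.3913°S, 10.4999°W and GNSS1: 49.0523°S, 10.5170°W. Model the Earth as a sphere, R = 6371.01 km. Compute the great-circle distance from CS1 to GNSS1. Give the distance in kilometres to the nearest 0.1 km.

Δφ = -0.6610°,  Δλ = -0.0171°
a = sin²(Δφ/2) + cos φ₁ cos φ₂ sin²(Δλ/2) = 0.000033
c = 2·arcsin(√a) = 0.011538 rad = 0.6611°
d = R·c = 6371.01 × 0.011538 = 73.5 km

73.5 km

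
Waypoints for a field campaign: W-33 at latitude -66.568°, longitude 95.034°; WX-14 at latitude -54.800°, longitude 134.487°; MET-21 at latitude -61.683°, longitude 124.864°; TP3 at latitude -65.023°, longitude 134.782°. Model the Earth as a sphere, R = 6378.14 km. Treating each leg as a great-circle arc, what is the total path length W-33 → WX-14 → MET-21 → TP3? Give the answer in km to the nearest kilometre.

W-33→WX-14: c = 0.385124 rad, d = 2456.38 km
WX-14→MET-21: c = 0.148828 rad, d = 949.25 km
MET-21→TP3: c = 0.096909 rad, d = 618.10 km
Total = 2456.38 + 949.25 + 618.10 = 4023.72 km

4024 km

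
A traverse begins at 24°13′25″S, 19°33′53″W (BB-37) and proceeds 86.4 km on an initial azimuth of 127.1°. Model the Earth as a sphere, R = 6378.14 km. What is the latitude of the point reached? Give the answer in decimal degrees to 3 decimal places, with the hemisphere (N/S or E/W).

BB-37: φ = -24.22361°, λ = -19.56472°
δ = d/R = 86.4/6378.14 = 0.013546 rad
φ₂ = arcsin(sin φ₁ cos δ + cos φ₁ sin δ cos θ)
   = arcsin(-0.41030·0.99991 + 0.91195·0.01355·-0.60321) = -24.69027°
λ₂ = λ₁ + atan2(sin θ sin δ cos φ₁, cos δ − sin φ₁ sin φ₂) = -18.88340°

24.690°S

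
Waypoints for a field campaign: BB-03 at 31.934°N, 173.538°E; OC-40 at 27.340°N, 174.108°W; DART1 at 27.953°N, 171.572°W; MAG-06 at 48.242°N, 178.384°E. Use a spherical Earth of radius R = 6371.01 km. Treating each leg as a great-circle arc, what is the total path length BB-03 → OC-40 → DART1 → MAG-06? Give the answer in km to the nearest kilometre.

3973 km

BB-03→OC-40: c = 0.203669 rad, d = 1297.57 km
OC-40→DART1: c = 0.040641 rad, d = 258.92 km
DART1→MAG-06: c = 0.379258 rad, d = 2416.26 km
Total = 1297.57 + 258.92 + 2416.26 = 3972.75 km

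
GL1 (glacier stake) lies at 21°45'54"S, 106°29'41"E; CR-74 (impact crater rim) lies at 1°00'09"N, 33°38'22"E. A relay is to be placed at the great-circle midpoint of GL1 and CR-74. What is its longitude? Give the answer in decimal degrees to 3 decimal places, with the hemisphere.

GL1: φ = -21.76500°, λ = +106.49472°
CR-74: φ = +1.00250°, λ = +33.63944°
Bx = cos φ₂ cos Δλ = 0.294741,  By = cos φ₂ sin Δλ = -0.955417
φₘ = atan2(sin φ₁ + sin φ₂, √((cos φ₁ + Bx)² + By²)) = -12.82207°
λₘ = λ₁ + atan2(By, cos φ₁ + Bx) = 68.50781°

68.508°E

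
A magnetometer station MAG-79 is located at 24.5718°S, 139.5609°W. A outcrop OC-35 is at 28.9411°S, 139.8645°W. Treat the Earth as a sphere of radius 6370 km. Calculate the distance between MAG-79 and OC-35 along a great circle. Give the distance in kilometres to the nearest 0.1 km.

486.7 km

Δφ = -4.3693°,  Δλ = -0.3036°
a = sin²(Δφ/2) + cos φ₁ cos φ₂ sin²(Δλ/2) = 0.001459
c = 2·arcsin(√a) = 0.076405 rad = 4.3777°
d = R·c = 6370 × 0.076405 = 486.7 km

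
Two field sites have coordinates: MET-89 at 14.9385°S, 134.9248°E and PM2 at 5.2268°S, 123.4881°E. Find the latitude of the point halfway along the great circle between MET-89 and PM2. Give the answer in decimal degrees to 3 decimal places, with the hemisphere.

Bx = cos φ₂ cos Δλ = 0.976069,  By = cos φ₂ sin Δλ = -0.197461
φₘ = atan2(sin φ₁ + sin φ₂, √((cos φ₁ + Bx)² + By²)) = -10.13202°
λₘ = λ₁ + atan2(By, cos φ₁ + Bx) = 129.11978°

10.132°S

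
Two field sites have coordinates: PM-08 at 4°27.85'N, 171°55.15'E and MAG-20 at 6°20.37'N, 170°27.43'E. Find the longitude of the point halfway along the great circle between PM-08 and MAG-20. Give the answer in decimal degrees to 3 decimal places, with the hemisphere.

PM-08: φ = +4.46417°, λ = +171.91917°
MAG-20: φ = +6.33950°, λ = +170.45717°
Bx = cos φ₂ cos Δλ = 0.993562,  By = cos φ₂ sin Δλ = -0.025358
φₘ = atan2(sin φ₁ + sin φ₂, √((cos φ₁ + Bx)² + By²)) = 5.40227°
λₘ = λ₁ + atan2(By, cos φ₁ + Bx) = 171.18930°

171.189°E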